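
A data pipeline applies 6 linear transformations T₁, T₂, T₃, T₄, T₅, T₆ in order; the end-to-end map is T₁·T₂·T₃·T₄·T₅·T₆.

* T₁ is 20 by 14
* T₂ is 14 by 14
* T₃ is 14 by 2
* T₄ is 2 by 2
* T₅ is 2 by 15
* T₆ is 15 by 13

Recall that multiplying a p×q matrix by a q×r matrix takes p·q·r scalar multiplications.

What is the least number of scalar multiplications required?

Adjacent pairs: T₁T₂ = 20·14·14 = 3920; T₂T₃ = 14·14·2 = 392; T₃T₄ = 14·2·2 = 56; T₄T₅ = 2·2·15 = 60; T₅T₆ = 2·15·13 = 390.
Length 3: T₁..T₃: k=1: 0+392+20·14·2=952; k=2: 3920+0+20·14·2=4480 → min 952 | T₂..T₄: k=2: 0+56+14·14·2=448; k=3: 392+0+14·2·2=448 → min 448 | T₃..T₅: k=3: 0+60+14·2·15=480; k=4: 56+0+14·2·15=476 → min 476 | T₄..T₆: k=4: 0+390+2·2·13=442; k=5: 60+0+2·15·13=450 → min 442.
Length 4: T₁..T₄: k=1: 0+448+20·14·2=1008; k=2: 3920+56+20·14·2=4536; k=3: 952+0+20·2·2=1032 → min 1008 | T₂..T₅: k=2: 0+476+14·14·15=3416; k=3: 392+60+14·2·15=872; k=4: 448+0+14·2·15=868 → min 868 | T₃..T₆: k=3: 0+442+14·2·13=806; k=4: 56+390+14·2·13=810; k=5: 476+0+14·15·13=3206 → min 806.
Length 5: T₁..T₅: k=1: 0+868+20·14·15=5068; k=2: 3920+476+20·14·15=8596; k=3: 952+60+20·2·15=1612; k=4: 1008+0+20·2·15=1608 → min 1608 | T₂..T₆: k=2: 0+806+14·14·13=3354; k=3: 392+442+14·2·13=1198; k=4: 448+390+14·2·13=1202; k=5: 868+0+14·15·13=3598 → min 1198.
Length 6: T₁..T₆: k=1: 0+1198+20·14·13=4838; k=2: 3920+806+20·14·13=8366; k=3: 952+442+20·2·13=1914; k=4: 1008+390+20·2·13=1918; k=5: 1608+0+20·15·13=5508 → min 1914.
Optimal order: ((T₁·(T₂·T₃))·(T₄·(T₅·T₆))) with cost 1914.

1914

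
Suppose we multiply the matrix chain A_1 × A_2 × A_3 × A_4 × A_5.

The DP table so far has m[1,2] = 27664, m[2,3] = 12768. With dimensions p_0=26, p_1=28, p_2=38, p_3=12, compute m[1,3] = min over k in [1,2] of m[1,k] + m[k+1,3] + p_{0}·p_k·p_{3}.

21504

m[1,3] = min over k∈[1,2] of m[1,k]+m[k+1,3]+p_{0}·p_k·p_{3}.
k=1: 0 + 12768 + 26·28·12 = 21504; k=2: 27664 + 0 + 26·38·12 = 39520.
Minimum: 21504 at k=1.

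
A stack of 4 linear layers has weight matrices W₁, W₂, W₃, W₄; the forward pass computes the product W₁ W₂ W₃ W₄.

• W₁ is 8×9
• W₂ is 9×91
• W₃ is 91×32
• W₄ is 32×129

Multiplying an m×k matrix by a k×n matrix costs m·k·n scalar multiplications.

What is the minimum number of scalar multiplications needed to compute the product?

61536

Adjacent pairs: W₁W₂ = 8·9·91 = 6552; W₂W₃ = 9·91·32 = 26208; W₃W₄ = 91·32·129 = 375648.
Length 3: W₁..W₃: k=1: 0+26208+8·9·32=28512; k=2: 6552+0+8·91·32=29848 → min 28512 | W₂..W₄: k=2: 0+375648+9·91·129=481299; k=3: 26208+0+9·32·129=63360 → min 63360.
Length 4: W₁..W₄: k=1: 0+63360+8·9·129=72648; k=2: 6552+375648+8·91·129=476112; k=3: 28512+0+8·32·129=61536 → min 61536.
Optimal order: ((W₁ (W₂ W₃)) W₄) with cost 61536.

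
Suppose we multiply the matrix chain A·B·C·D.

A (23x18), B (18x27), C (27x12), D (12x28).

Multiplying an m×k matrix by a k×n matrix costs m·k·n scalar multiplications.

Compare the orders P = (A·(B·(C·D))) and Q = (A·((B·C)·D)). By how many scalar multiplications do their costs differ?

10800

Order P = (A·(B·(C·D))): (C·D): 27×12 by 12×28 → 27×28, cost 27·12·28 = 9072; (B·(C·D)): 18×27 by 27×28 → 18×28, cost 18·27·28 = 13608; cumulative 22680; (A·(B·(C·D))): 23×18 by 18×28 → 23×28, cost 23·18·28 = 11592; cumulative 34272. Total 34272.
Order Q = (A·((B·C)·D)): (B·C): 18×27 by 27×12 → 18×12, cost 18·27·12 = 5832; ((B·C)·D): 18×12 by 12×28 → 18×28, cost 18·12·28 = 6048; cumulative 11880; (A·((B·C)·D)): 23×18 by 18×28 → 23×28, cost 23·18·28 = 11592; cumulative 23472. Total 23472.
Difference: |34272 − 23472| = 10800.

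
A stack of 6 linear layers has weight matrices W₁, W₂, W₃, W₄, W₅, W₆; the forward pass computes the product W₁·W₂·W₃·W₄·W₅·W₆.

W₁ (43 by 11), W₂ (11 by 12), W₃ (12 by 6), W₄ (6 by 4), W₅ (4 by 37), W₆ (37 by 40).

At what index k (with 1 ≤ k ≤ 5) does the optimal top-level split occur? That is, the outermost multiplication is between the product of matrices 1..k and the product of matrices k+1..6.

4

Adjacent pairs: W₁W₂ = 43·11·12 = 5676; W₂W₃ = 11·12·6 = 792; W₃W₄ = 12·6·4 = 288; W₄W₅ = 6·4·37 = 888; W₅W₆ = 4·37·40 = 5920.
Length 3: W₁..W₃: k=1: 0+792+43·11·6=3630; k=2: 5676+0+43·12·6=8772 → min 3630 | W₂..W₄: k=2: 0+288+11·12·4=816; k=3: 792+0+11·6·4=1056 → min 816 | W₃..W₅: k=3: 0+888+12·6·37=3552; k=4: 288+0+12·4·37=2064 → min 2064 | W₄..W₆: k=4: 0+5920+6·4·40=6880; k=5: 888+0+6·37·40=9768 → min 6880.
Length 4: W₁..W₄: k=1: 0+816+43·11·4=2708; k=2: 5676+288+43·12·4=8028; k=3: 3630+0+43·6·4=4662 → min 2708 | W₂..W₅: k=2: 0+2064+11·12·37=6948; k=3: 792+888+11·6·37=4122; k=4: 816+0+11·4·37=2444 → min 2444 | W₃..W₆: k=3: 0+6880+12·6·40=9760; k=4: 288+5920+12·4·40=8128; k=5: 2064+0+12·37·40=19824 → min 8128.
Length 5: W₁..W₅: k=1: 0+2444+43·11·37=19945; k=2: 5676+2064+43·12·37=26832; k=3: 3630+888+43·6·37=14064; k=4: 2708+0+43·4·37=9072 → min 9072 | W₂..W₆: k=2: 0+8128+11·12·40=13408; k=3: 792+6880+11·6·40=10312; k=4: 816+5920+11·4·40=8496; k=5: 2444+0+11·37·40=18724 → min 8496.
Top-level splits: k=1: (W₁..W₁)·(W₂..W₆) → 0+8496+43·11·40 = 27416; k=2: (W₁..W₂)·(W₃..W₆) → 5676+8128+43·12·40 = 34444; k=3: (W₁..W₃)·(W₄..W₆) → 3630+6880+43·6·40 = 20830; k=4: (W₁..W₄)·(W₅..W₆) → 2708+5920+43·4·40 = 15508; k=5: (W₁..W₅)·(W₆..W₆) → 9072+0+43·37·40 = 72712.
Best split is after W₄, i.e. k = 4.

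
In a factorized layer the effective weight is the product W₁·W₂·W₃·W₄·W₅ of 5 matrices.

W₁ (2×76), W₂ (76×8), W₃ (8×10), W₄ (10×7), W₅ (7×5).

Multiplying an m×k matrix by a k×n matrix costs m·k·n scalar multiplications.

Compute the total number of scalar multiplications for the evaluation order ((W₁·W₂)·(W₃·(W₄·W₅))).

(W₁·W₂): 2×76 by 76×8 → 2×8, cost 2·76·8 = 1216
(W₄·W₅): 10×7 by 7×5 → 10×5, cost 10·7·5 = 350
(W₃·(W₄·W₅)): 8×10 by 10×5 → 8×5, cost 8·10·5 = 400; cumulative 750
((W₁·W₂)·(W₃·(W₄·W₅))): 2×8 by 8×5 → 2×5, cost 2·8·5 = 80; cumulative 2046
Total: 2046 scalar multiplications.

2046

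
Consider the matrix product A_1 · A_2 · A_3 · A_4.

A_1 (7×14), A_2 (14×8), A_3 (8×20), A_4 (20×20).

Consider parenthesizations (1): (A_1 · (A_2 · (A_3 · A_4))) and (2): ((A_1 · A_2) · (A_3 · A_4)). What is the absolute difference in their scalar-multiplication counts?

Order (1) = (A_1 · (A_2 · (A_3 · A_4))): (A_3 · A_4): 8×20 by 20×20 → 8×20, cost 8·20·20 = 3200; (A_2 · (A_3 · A_4)): 14×8 by 8×20 → 14×20, cost 14·8·20 = 2240; cumulative 5440; (A_1 · (A_2 · (A_3 · A_4))): 7×14 by 14×20 → 7×20, cost 7·14·20 = 1960; cumulative 7400. Total 7400.
Order (2) = ((A_1 · A_2) · (A_3 · A_4)): (A_1 · A_2): 7×14 by 14×8 → 7×8, cost 7·14·8 = 784; (A_3 · A_4): 8×20 by 20×20 → 8×20, cost 8·20·20 = 3200; ((A_1 · A_2) · (A_3 · A_4)): 7×8 by 8×20 → 7×20, cost 7·8·20 = 1120; cumulative 5104. Total 5104.
Difference: |7400 − 5104| = 2296.

2296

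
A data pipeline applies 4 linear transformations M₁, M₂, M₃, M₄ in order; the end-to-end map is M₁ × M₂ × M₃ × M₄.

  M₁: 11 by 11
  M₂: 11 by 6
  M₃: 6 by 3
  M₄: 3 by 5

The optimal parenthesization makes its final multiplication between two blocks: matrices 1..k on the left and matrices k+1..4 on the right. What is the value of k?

Adjacent pairs: M₁M₂ = 11·11·6 = 726; M₂M₃ = 11·6·3 = 198; M₃M₄ = 6·3·5 = 90.
Length 3: M₁..M₃: k=1: 0+198+11·11·3=561; k=2: 726+0+11·6·3=924 → min 561 | M₂..M₄: k=2: 0+90+11·6·5=420; k=3: 198+0+11·3·5=363 → min 363.
Top-level splits: k=1: (M₁..M₁)·(M₂..M₄) → 0+363+11·11·5 = 968; k=2: (M₁..M₂)·(M₃..M₄) → 726+90+11·6·5 = 1146; k=3: (M₁..M₃)·(M₄..M₄) → 561+0+11·3·5 = 726.
Best split is after M₃, i.e. k = 3.

3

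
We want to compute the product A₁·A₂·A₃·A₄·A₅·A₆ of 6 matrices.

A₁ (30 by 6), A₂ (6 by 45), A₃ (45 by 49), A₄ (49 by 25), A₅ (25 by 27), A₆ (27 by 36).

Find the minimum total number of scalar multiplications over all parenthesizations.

36942

Adjacent pairs: A₁A₂ = 30·6·45 = 8100; A₂A₃ = 6·45·49 = 13230; A₃A₄ = 45·49·25 = 55125; A₄A₅ = 49·25·27 = 33075; A₅A₆ = 25·27·36 = 24300.
Length 3: A₁..A₃: k=1: 0+13230+30·6·49=22050; k=2: 8100+0+30·45·49=74250 → min 22050 | A₂..A₄: k=2: 0+55125+6·45·25=61875; k=3: 13230+0+6·49·25=20580 → min 20580 | A₃..A₅: k=3: 0+33075+45·49·27=92610; k=4: 55125+0+45·25·27=85500 → min 85500 | A₄..A₆: k=4: 0+24300+49·25·36=68400; k=5: 33075+0+49·27·36=80703 → min 68400.
Length 4: A₁..A₄: k=1: 0+20580+30·6·25=25080; k=2: 8100+55125+30·45·25=96975; k=3: 22050+0+30·49·25=58800 → min 25080 | A₂..A₅: k=2: 0+85500+6·45·27=92790; k=3: 13230+33075+6·49·27=54243; k=4: 20580+0+6·25·27=24630 → min 24630 | A₃..A₆: k=3: 0+68400+45·49·36=147780; k=4: 55125+24300+45·25·36=119925; k=5: 85500+0+45·27·36=129240 → min 119925.
Length 5: A₁..A₅: k=1: 0+24630+30·6·27=29490; k=2: 8100+85500+30·45·27=130050; k=3: 22050+33075+30·49·27=94815; k=4: 25080+0+30·25·27=45330 → min 29490 | A₂..A₆: k=2: 0+119925+6·45·36=129645; k=3: 13230+68400+6·49·36=92214; k=4: 20580+24300+6·25·36=50280; k=5: 24630+0+6·27·36=30462 → min 30462.
Length 6: A₁..A₆: k=1: 0+30462+30·6·36=36942; k=2: 8100+119925+30·45·36=176625; k=3: 22050+68400+30·49·36=143370; k=4: 25080+24300+30·25·36=76380; k=5: 29490+0+30·27·36=58650 → min 36942.
Optimal order: (A₁·((((A₂·A₃)·A₄)·A₅)·A₆)) with cost 36942.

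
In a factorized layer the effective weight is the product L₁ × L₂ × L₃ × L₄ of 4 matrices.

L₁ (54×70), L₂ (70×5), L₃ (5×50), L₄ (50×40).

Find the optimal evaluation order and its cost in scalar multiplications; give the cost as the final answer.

Adjacent pairs: L₁L₂ = 54·70·5 = 18900; L₂L₃ = 70·5·50 = 17500; L₃L₄ = 5·50·40 = 10000.
Length 3: L₁..L₃: k=1: 0+17500+54·70·50=206500; k=2: 18900+0+54·5·50=32400 → min 32400 | L₂..L₄: k=2: 0+10000+70·5·40=24000; k=3: 17500+0+70·50·40=157500 → min 24000.
Length 4: L₁..L₄: k=1: 0+24000+54·70·40=175200; k=2: 18900+10000+54·5·40=39700; k=3: 32400+0+54·50·40=140400 → min 39700.
Optimal parenthesization: ((L₁ × L₂) × (L₃ × L₄)) with cost 39700.

39700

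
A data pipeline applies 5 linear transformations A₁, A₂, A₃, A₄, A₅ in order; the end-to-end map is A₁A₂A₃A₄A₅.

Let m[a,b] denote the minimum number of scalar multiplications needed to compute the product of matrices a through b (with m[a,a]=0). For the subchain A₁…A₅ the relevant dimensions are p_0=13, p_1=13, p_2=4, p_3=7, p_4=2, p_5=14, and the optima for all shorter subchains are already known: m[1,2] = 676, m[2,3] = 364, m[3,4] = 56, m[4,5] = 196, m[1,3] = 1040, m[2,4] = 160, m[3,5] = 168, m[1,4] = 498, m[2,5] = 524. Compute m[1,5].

m[1,5] = min over k∈[1,4] of m[1,k]+m[k+1,5]+p_{0}·p_k·p_{5}.
k=1: 0 + 524 + 13·13·14 = 2890; k=2: 676 + 168 + 13·4·14 = 1572; k=3: 1040 + 196 + 13·7·14 = 2510; k=4: 498 + 0 + 13·2·14 = 862.
Minimum: 862 at k=4.

862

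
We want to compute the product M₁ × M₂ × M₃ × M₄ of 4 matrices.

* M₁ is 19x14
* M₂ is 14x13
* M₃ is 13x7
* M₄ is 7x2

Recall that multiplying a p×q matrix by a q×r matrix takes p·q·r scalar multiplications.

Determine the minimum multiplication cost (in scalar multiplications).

1078

Adjacent pairs: M₁M₂ = 19·14·13 = 3458; M₂M₃ = 14·13·7 = 1274; M₃M₄ = 13·7·2 = 182.
Length 3: M₁..M₃: k=1: 0+1274+19·14·7=3136; k=2: 3458+0+19·13·7=5187 → min 3136 | M₂..M₄: k=2: 0+182+14·13·2=546; k=3: 1274+0+14·7·2=1470 → min 546.
Length 4: M₁..M₄: k=1: 0+546+19·14·2=1078; k=2: 3458+182+19·13·2=4134; k=3: 3136+0+19·7·2=3402 → min 1078.
Optimal order: (M₁ × (M₂ × (M₃ × M₄))) with cost 1078.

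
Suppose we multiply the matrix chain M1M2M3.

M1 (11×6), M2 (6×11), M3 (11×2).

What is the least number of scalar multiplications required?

Order (M1(M2M3)): (M2M3): 6×11 by 11×2 → 6×2, cost 6·11·2 = 132; (M1(M2M3)): 11×6 by 6×2 → 11×2, cost 11·6·2 = 132; cumulative 264. Total 264.
Order ((M1M2)M3): (M1M2): 11×6 by 6×11 → 11×11, cost 11·6·11 = 726; ((M1M2)M3): 11×11 by 11×2 → 11×2, cost 11·11·2 = 242; cumulative 968. Total 968.
Minimum: 264.

264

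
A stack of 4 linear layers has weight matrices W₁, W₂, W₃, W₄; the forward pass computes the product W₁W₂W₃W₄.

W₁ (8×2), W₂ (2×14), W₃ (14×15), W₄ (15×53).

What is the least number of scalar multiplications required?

2858

Adjacent pairs: W₁W₂ = 8·2·14 = 224; W₂W₃ = 2·14·15 = 420; W₃W₄ = 14·15·53 = 11130.
Length 3: W₁..W₃: k=1: 0+420+8·2·15=660; k=2: 224+0+8·14·15=1904 → min 660 | W₂..W₄: k=2: 0+11130+2·14·53=12614; k=3: 420+0+2·15·53=2010 → min 2010.
Length 4: W₁..W₄: k=1: 0+2010+8·2·53=2858; k=2: 224+11130+8·14·53=17290; k=3: 660+0+8·15·53=7020 → min 2858.
Optimal order: (W₁((W₂W₃)W₄)) with cost 2858.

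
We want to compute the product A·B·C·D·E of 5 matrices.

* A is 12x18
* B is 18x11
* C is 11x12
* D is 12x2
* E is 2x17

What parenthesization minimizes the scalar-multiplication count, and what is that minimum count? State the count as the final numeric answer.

Adjacent pairs: AB = 12·18·11 = 2376; BC = 18·11·12 = 2376; CD = 11·12·2 = 264; DE = 12·2·17 = 408.
Length 3: A..C: k=1: 0+2376+12·18·12=4968; k=2: 2376+0+12·11·12=3960 → min 3960 | B..D: k=2: 0+264+18·11·2=660; k=3: 2376+0+18·12·2=2808 → min 660 | C..E: k=3: 0+408+11·12·17=2652; k=4: 264+0+11·2·17=638 → min 638.
Length 4: A..D: k=1: 0+660+12·18·2=1092; k=2: 2376+264+12·11·2=2904; k=3: 3960+0+12·12·2=4248 → min 1092 | B..E: k=2: 0+638+18·11·17=4004; k=3: 2376+408+18·12·17=6456; k=4: 660+0+18·2·17=1272 → min 1272.
Length 5: A..E: k=1: 0+1272+12·18·17=4944; k=2: 2376+638+12·11·17=5258; k=3: 3960+408+12·12·17=6816; k=4: 1092+0+12·2·17=1500 → min 1500.
Optimal parenthesization: ((A·(B·(C·D)))·E) with cost 1500.

1500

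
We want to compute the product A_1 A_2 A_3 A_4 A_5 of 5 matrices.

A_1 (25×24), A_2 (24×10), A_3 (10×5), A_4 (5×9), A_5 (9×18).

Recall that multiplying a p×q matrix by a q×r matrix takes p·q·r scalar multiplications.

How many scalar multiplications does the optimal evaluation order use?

7260

Adjacent pairs: A_1A_2 = 25·24·10 = 6000; A_2A_3 = 24·10·5 = 1200; A_3A_4 = 10·5·9 = 450; A_4A_5 = 5·9·18 = 810.
Length 3: A_1..A_3: k=1: 0+1200+25·24·5=4200; k=2: 6000+0+25·10·5=7250 → min 4200 | A_2..A_4: k=2: 0+450+24·10·9=2610; k=3: 1200+0+24·5·9=2280 → min 2280 | A_3..A_5: k=3: 0+810+10·5·18=1710; k=4: 450+0+10·9·18=2070 → min 1710.
Length 4: A_1..A_4: k=1: 0+2280+25·24·9=7680; k=2: 6000+450+25·10·9=8700; k=3: 4200+0+25·5·9=5325 → min 5325 | A_2..A_5: k=2: 0+1710+24·10·18=6030; k=3: 1200+810+24·5·18=4170; k=4: 2280+0+24·9·18=6168 → min 4170.
Length 5: A_1..A_5: k=1: 0+4170+25·24·18=14970; k=2: 6000+1710+25·10·18=12210; k=3: 4200+810+25·5·18=7260; k=4: 5325+0+25·9·18=9375 → min 7260.
Optimal order: ((A_1 (A_2 A_3)) (A_4 A_5)) with cost 7260.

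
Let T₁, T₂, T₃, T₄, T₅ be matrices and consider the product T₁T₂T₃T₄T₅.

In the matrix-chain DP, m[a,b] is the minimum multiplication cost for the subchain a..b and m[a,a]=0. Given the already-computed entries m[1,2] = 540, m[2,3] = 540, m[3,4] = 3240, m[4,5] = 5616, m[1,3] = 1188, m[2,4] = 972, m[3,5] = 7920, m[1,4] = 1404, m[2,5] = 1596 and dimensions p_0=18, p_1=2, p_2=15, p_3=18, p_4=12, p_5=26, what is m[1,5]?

2532

m[1,5] = min over k∈[1,4] of m[1,k]+m[k+1,5]+p_{0}·p_k·p_{5}.
k=1: 0 + 1596 + 18·2·26 = 2532; k=2: 540 + 7920 + 18·15·26 = 15480; k=3: 1188 + 5616 + 18·18·26 = 15228; k=4: 1404 + 0 + 18·12·26 = 7020.
Minimum: 2532 at k=1.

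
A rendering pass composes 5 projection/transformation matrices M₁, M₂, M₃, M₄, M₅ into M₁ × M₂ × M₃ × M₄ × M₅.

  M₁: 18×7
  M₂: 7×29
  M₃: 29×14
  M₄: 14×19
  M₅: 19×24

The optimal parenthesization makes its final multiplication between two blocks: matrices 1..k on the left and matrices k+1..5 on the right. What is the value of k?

Adjacent pairs: M₁M₂ = 18·7·29 = 3654; M₂M₃ = 7·29·14 = 2842; M₃M₄ = 29·14·19 = 7714; M₄M₅ = 14·19·24 = 6384.
Length 3: M₁..M₃: k=1: 0+2842+18·7·14=4606; k=2: 3654+0+18·29·14=10962 → min 4606 | M₂..M₄: k=2: 0+7714+7·29·19=11571; k=3: 2842+0+7·14·19=4704 → min 4704 | M₃..M₅: k=3: 0+6384+29·14·24=16128; k=4: 7714+0+29·19·24=20938 → min 16128.
Length 4: M₁..M₄: k=1: 0+4704+18·7·19=7098; k=2: 3654+7714+18·29·19=21286; k=3: 4606+0+18·14·19=9394 → min 7098 | M₂..M₅: k=2: 0+16128+7·29·24=21000; k=3: 2842+6384+7·14·24=11578; k=4: 4704+0+7·19·24=7896 → min 7896.
Top-level splits: k=1: (M₁..M₁)·(M₂..M₅) → 0+7896+18·7·24 = 10920; k=2: (M₁..M₂)·(M₃..M₅) → 3654+16128+18·29·24 = 32310; k=3: (M₁..M₃)·(M₄..M₅) → 4606+6384+18·14·24 = 17038; k=4: (M₁..M₄)·(M₅..M₅) → 7098+0+18·19·24 = 15306.
Best split is after M₁, i.e. k = 1.

1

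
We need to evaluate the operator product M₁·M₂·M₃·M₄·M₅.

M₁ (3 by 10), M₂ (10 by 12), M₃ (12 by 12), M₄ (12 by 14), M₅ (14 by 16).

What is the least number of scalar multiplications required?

1968

Adjacent pairs: M₁M₂ = 3·10·12 = 360; M₂M₃ = 10·12·12 = 1440; M₃M₄ = 12·12·14 = 2016; M₄M₅ = 12·14·16 = 2688.
Length 3: M₁..M₃: k=1: 0+1440+3·10·12=1800; k=2: 360+0+3·12·12=792 → min 792 | M₂..M₄: k=2: 0+2016+10·12·14=3696; k=3: 1440+0+10·12·14=3120 → min 3120 | M₃..M₅: k=3: 0+2688+12·12·16=4992; k=4: 2016+0+12·14·16=4704 → min 4704.
Length 4: M₁..M₄: k=1: 0+3120+3·10·14=3540; k=2: 360+2016+3·12·14=2880; k=3: 792+0+3·12·14=1296 → min 1296 | M₂..M₅: k=2: 0+4704+10·12·16=6624; k=3: 1440+2688+10·12·16=6048; k=4: 3120+0+10·14·16=5360 → min 5360.
Length 5: M₁..M₅: k=1: 0+5360+3·10·16=5840; k=2: 360+4704+3·12·16=5640; k=3: 792+2688+3·12·16=4056; k=4: 1296+0+3·14·16=1968 → min 1968.
Optimal order: ((((M₁·M₂)·M₃)·M₄)·M₅) with cost 1968.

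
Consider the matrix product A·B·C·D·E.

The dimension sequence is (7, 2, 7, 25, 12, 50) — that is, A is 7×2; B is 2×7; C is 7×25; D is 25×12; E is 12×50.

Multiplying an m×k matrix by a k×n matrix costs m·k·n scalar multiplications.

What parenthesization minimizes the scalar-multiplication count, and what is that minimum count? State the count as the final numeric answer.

2850

Adjacent pairs: AB = 7·2·7 = 98; BC = 2·7·25 = 350; CD = 7·25·12 = 2100; DE = 25·12·50 = 15000.
Length 3: A..C: k=1: 0+350+7·2·25=700; k=2: 98+0+7·7·25=1323 → min 700 | B..D: k=2: 0+2100+2·7·12=2268; k=3: 350+0+2·25·12=950 → min 950 | C..E: k=3: 0+15000+7·25·50=23750; k=4: 2100+0+7·12·50=6300 → min 6300.
Length 4: A..D: k=1: 0+950+7·2·12=1118; k=2: 98+2100+7·7·12=2786; k=3: 700+0+7·25·12=2800 → min 1118 | B..E: k=2: 0+6300+2·7·50=7000; k=3: 350+15000+2·25·50=17850; k=4: 950+0+2·12·50=2150 → min 2150.
Length 5: A..E: k=1: 0+2150+7·2·50=2850; k=2: 98+6300+7·7·50=8848; k=3: 700+15000+7·25·50=24450; k=4: 1118+0+7·12·50=5318 → min 2850.
Optimal parenthesization: (A·(((B·C)·D)·E)) with cost 2850.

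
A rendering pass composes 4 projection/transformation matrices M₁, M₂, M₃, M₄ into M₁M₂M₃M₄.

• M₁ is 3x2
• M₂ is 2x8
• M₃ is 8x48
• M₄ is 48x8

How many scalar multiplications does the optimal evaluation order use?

1584

Adjacent pairs: M₁M₂ = 3·2·8 = 48; M₂M₃ = 2·8·48 = 768; M₃M₄ = 8·48·8 = 3072.
Length 3: M₁..M₃: k=1: 0+768+3·2·48=1056; k=2: 48+0+3·8·48=1200 → min 1056 | M₂..M₄: k=2: 0+3072+2·8·8=3200; k=3: 768+0+2·48·8=1536 → min 1536.
Length 4: M₁..M₄: k=1: 0+1536+3·2·8=1584; k=2: 48+3072+3·8·8=3312; k=3: 1056+0+3·48·8=2208 → min 1584.
Optimal order: (M₁((M₂M₃)M₄)) with cost 1584.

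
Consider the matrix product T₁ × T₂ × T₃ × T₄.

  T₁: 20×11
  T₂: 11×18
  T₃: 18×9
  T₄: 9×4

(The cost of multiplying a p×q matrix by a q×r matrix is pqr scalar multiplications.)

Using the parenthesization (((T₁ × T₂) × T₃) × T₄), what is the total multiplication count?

(T₁ × T₂): 20×11 by 11×18 → 20×18, cost 20·11·18 = 3960
((T₁ × T₂) × T₃): 20×18 by 18×9 → 20×9, cost 20·18·9 = 3240; cumulative 7200
(((T₁ × T₂) × T₃) × T₄): 20×9 by 9×4 → 20×4, cost 20·9·4 = 720; cumulative 7920
Total: 7920 scalar multiplications.

7920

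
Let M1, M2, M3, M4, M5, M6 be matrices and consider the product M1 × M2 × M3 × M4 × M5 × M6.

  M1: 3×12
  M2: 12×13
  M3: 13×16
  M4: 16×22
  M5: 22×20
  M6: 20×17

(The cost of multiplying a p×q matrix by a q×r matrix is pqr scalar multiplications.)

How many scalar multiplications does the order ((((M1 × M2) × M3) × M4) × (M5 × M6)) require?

10750

(M1 × M2): 3×12 by 12×13 → 3×13, cost 3·12·13 = 468
((M1 × M2) × M3): 3×13 by 13×16 → 3×16, cost 3·13·16 = 624; cumulative 1092
(((M1 × M2) × M3) × M4): 3×16 by 16×22 → 3×22, cost 3·16·22 = 1056; cumulative 2148
(M5 × M6): 22×20 by 20×17 → 22×17, cost 22·20·17 = 7480
((((M1 × M2) × M3) × M4) × (M5 × M6)): 3×22 by 22×17 → 3×17, cost 3·22·17 = 1122; cumulative 10750
Total: 10750 scalar multiplications.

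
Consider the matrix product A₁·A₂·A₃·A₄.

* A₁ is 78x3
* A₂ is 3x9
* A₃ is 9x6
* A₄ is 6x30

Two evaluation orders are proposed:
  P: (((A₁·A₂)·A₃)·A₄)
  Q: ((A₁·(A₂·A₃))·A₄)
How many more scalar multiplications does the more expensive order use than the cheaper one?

Order P = (((A₁·A₂)·A₃)·A₄): (A₁·A₂): 78×3 by 3×9 → 78×9, cost 78·3·9 = 2106; ((A₁·A₂)·A₃): 78×9 by 9×6 → 78×6, cost 78·9·6 = 4212; cumulative 6318; (((A₁·A₂)·A₃)·A₄): 78×6 by 6×30 → 78×30, cost 78·6·30 = 14040; cumulative 20358. Total 20358.
Order Q = ((A₁·(A₂·A₃))·A₄): (A₂·A₃): 3×9 by 9×6 → 3×6, cost 3·9·6 = 162; (A₁·(A₂·A₃)): 78×3 by 3×6 → 78×6, cost 78·3·6 = 1404; cumulative 1566; ((A₁·(A₂·A₃))·A₄): 78×6 by 6×30 → 78×30, cost 78·6·30 = 14040; cumulative 15606. Total 15606.
Difference: |20358 − 15606| = 4752.

4752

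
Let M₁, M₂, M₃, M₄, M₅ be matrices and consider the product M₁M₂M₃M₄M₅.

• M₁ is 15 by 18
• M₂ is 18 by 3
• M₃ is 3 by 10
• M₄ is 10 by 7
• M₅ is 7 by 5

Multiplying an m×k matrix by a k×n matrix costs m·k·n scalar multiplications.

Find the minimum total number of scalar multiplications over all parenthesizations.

Adjacent pairs: M₁M₂ = 15·18·3 = 810; M₂M₃ = 18·3·10 = 540; M₃M₄ = 3·10·7 = 210; M₄M₅ = 10·7·5 = 350.
Length 3: M₁..M₃: k=1: 0+540+15·18·10=3240; k=2: 810+0+15·3·10=1260 → min 1260 | M₂..M₄: k=2: 0+210+18·3·7=588; k=3: 540+0+18·10·7=1800 → min 588 | M₃..M₅: k=3: 0+350+3·10·5=500; k=4: 210+0+3·7·5=315 → min 315.
Length 4: M₁..M₄: k=1: 0+588+15·18·7=2478; k=2: 810+210+15·3·7=1335; k=3: 1260+0+15·10·7=2310 → min 1335 | M₂..M₅: k=2: 0+315+18·3·5=585; k=3: 540+350+18·10·5=1790; k=4: 588+0+18·7·5=1218 → min 585.
Length 5: M₁..M₅: k=1: 0+585+15·18·5=1935; k=2: 810+315+15·3·5=1350; k=3: 1260+350+15·10·5=2360; k=4: 1335+0+15·7·5=1860 → min 1350.
Optimal order: ((M₁M₂)((M₃M₄)M₅)) with cost 1350.

1350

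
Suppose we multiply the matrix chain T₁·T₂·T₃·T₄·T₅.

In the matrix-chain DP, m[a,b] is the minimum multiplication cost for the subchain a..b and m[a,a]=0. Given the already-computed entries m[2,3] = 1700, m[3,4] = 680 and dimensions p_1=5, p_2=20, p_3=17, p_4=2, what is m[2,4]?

880

m[2,4] = min over k∈[2,3] of m[2,k]+m[k+1,4]+p_{1}·p_k·p_{4}.
k=2: 0 + 680 + 5·20·2 = 880; k=3: 1700 + 0 + 5·17·2 = 1870.
Minimum: 880 at k=2.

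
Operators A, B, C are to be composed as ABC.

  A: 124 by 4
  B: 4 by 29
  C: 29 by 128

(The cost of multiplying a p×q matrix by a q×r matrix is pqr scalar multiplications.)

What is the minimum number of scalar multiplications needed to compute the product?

78336

Order (A(BC)): (BC): 4×29 by 29×128 → 4×128, cost 4·29·128 = 14848; (A(BC)): 124×4 by 4×128 → 124×128, cost 124·4·128 = 63488; cumulative 78336. Total 78336.
Order ((AB)C): (AB): 124×4 by 4×29 → 124×29, cost 124·4·29 = 14384; ((AB)C): 124×29 by 29×128 → 124×128, cost 124·29·128 = 460288; cumulative 474672. Total 474672.
Minimum: 78336.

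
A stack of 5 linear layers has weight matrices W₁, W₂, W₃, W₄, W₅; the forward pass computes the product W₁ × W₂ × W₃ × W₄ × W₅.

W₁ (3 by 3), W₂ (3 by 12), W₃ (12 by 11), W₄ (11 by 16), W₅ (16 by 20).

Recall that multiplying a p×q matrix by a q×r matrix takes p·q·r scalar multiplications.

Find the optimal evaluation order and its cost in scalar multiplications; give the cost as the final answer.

Adjacent pairs: W₁W₂ = 3·3·12 = 108; W₂W₃ = 3·12·11 = 396; W₃W₄ = 12·11·16 = 2112; W₄W₅ = 11·16·20 = 3520.
Length 3: W₁..W₃: k=1: 0+396+3·3·11=495; k=2: 108+0+3·12·11=504 → min 495 | W₂..W₄: k=2: 0+2112+3·12·16=2688; k=3: 396+0+3·11·16=924 → min 924 | W₃..W₅: k=3: 0+3520+12·11·20=6160; k=4: 2112+0+12·16·20=5952 → min 5952.
Length 4: W₁..W₄: k=1: 0+924+3·3·16=1068; k=2: 108+2112+3·12·16=2796; k=3: 495+0+3·11·16=1023 → min 1023 | W₂..W₅: k=2: 0+5952+3·12·20=6672; k=3: 396+3520+3·11·20=4576; k=4: 924+0+3·16·20=1884 → min 1884.
Length 5: W₁..W₅: k=1: 0+1884+3·3·20=2064; k=2: 108+5952+3·12·20=6780; k=3: 495+3520+3·11·20=4675; k=4: 1023+0+3·16·20=1983 → min 1983.
Optimal parenthesization: (((W₁ × (W₂ × W₃)) × W₄) × W₅) with cost 1983.

1983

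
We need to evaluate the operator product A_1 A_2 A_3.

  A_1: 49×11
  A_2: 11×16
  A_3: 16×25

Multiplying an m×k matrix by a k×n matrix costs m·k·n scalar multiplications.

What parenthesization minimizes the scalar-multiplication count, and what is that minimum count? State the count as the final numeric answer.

17875

(A_1 (A_2 A_3)): cost 17875.
((A_1 A_2) A_3): cost 28224.
Optimal: (A_1 (A_2 A_3)) with cost 17875.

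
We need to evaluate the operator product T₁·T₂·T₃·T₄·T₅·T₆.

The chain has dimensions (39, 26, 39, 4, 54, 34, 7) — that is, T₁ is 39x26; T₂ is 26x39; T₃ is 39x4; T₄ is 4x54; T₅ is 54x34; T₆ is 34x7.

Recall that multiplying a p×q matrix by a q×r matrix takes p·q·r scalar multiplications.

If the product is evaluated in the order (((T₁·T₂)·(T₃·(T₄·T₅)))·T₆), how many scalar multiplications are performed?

113190

(T₁·T₂): 39×26 by 26×39 → 39×39, cost 39·26·39 = 39546
(T₄·T₅): 4×54 by 54×34 → 4×34, cost 4·54·34 = 7344
(T₃·(T₄·T₅)): 39×4 by 4×34 → 39×34, cost 39·4·34 = 5304; cumulative 12648
((T₁·T₂)·(T₃·(T₄·T₅))): 39×39 by 39×34 → 39×34, cost 39·39·34 = 51714; cumulative 103908
(((T₁·T₂)·(T₃·(T₄·T₅)))·T₆): 39×34 by 34×7 → 39×7, cost 39·34·7 = 9282; cumulative 113190
Total: 113190 scalar multiplications.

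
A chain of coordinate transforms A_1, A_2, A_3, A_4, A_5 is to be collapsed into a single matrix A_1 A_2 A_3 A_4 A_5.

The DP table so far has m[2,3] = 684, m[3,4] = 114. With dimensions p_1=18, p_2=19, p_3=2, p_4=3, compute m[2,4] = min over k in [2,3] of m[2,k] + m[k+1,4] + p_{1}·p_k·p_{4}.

792

m[2,4] = min over k∈[2,3] of m[2,k]+m[k+1,4]+p_{1}·p_k·p_{4}.
k=2: 0 + 114 + 18·19·3 = 1140; k=3: 684 + 0 + 18·2·3 = 792.
Minimum: 792 at k=3.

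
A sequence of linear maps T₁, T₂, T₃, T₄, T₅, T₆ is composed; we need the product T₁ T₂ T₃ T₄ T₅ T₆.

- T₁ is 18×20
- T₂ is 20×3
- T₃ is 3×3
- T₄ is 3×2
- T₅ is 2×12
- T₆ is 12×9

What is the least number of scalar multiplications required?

Adjacent pairs: T₁T₂ = 18·20·3 = 1080; T₂T₃ = 20·3·3 = 180; T₃T₄ = 3·3·2 = 18; T₄T₅ = 3·2·12 = 72; T₅T₆ = 2·12·9 = 216.
Length 3: T₁..T₃: k=1: 0+180+18·20·3=1260; k=2: 1080+0+18·3·3=1242 → min 1242 | T₂..T₄: k=2: 0+18+20·3·2=138; k=3: 180+0+20·3·2=300 → min 138 | T₃..T₅: k=3: 0+72+3·3·12=180; k=4: 18+0+3·2·12=90 → min 90 | T₄..T₆: k=4: 0+216+3·2·9=270; k=5: 72+0+3·12·9=396 → min 270.
Length 4: T₁..T₄: k=1: 0+138+18·20·2=858; k=2: 1080+18+18·3·2=1206; k=3: 1242+0+18·3·2=1350 → min 858 | T₂..T₅: k=2: 0+90+20·3·12=810; k=3: 180+72+20·3·12=972; k=4: 138+0+20·2·12=618 → min 618 | T₃..T₆: k=3: 0+270+3·3·9=351; k=4: 18+216+3·2·9=288; k=5: 90+0+3·12·9=414 → min 288.
Length 5: T₁..T₅: k=1: 0+618+18·20·12=4938; k=2: 1080+90+18·3·12=1818; k=3: 1242+72+18·3·12=1962; k=4: 858+0+18·2·12=1290 → min 1290 | T₂..T₆: k=2: 0+288+20·3·9=828; k=3: 180+270+20·3·9=990; k=4: 138+216+20·2·9=714; k=5: 618+0+20·12·9=2778 → min 714.
Length 6: T₁..T₆: k=1: 0+714+18·20·9=3954; k=2: 1080+288+18·3·9=1854; k=3: 1242+270+18·3·9=1998; k=4: 858+216+18·2·9=1398; k=5: 1290+0+18·12·9=3234 → min 1398.
Optimal order: ((T₁ (T₂ (T₃ T₄))) (T₅ T₆)) with cost 1398.

1398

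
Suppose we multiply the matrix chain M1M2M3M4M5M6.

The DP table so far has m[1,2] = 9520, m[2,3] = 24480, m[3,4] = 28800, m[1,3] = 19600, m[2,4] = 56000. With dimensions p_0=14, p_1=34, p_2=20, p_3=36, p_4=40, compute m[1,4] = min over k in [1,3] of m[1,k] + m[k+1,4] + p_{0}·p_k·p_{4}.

39760

m[1,4] = min over k∈[1,3] of m[1,k]+m[k+1,4]+p_{0}·p_k·p_{4}.
k=1: 0 + 56000 + 14·34·40 = 75040; k=2: 9520 + 28800 + 14·20·40 = 49520; k=3: 19600 + 0 + 14·36·40 = 39760.
Minimum: 39760 at k=3.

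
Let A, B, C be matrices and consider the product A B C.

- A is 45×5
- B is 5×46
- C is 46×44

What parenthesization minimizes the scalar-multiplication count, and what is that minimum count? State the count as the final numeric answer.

(A (B C)): cost 20020.
((A B) C): cost 101430.
Optimal: (A (B C)) with cost 20020.

20020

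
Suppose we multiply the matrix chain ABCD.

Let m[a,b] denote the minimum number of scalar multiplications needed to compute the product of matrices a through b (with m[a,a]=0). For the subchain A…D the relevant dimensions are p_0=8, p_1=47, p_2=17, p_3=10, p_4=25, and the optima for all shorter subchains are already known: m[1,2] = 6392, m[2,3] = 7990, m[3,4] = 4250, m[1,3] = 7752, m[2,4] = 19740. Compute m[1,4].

m[1,4] = min over k∈[1,3] of m[1,k]+m[k+1,4]+p_{0}·p_k·p_{4}.
k=1: 0 + 19740 + 8·47·25 = 29140; k=2: 6392 + 4250 + 8·17·25 = 14042; k=3: 7752 + 0 + 8·10·25 = 9752.
Minimum: 9752 at k=3.

9752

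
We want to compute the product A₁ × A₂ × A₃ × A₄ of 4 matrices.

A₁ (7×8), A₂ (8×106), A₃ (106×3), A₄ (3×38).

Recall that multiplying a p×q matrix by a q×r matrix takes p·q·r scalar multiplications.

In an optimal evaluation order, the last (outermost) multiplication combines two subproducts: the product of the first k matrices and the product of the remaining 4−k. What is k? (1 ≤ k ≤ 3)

Adjacent pairs: A₁A₂ = 7·8·106 = 5936; A₂A₃ = 8·106·3 = 2544; A₃A₄ = 106·3·38 = 12084.
Length 3: A₁..A₃: k=1: 0+2544+7·8·3=2712; k=2: 5936+0+7·106·3=8162 → min 2712 | A₂..A₄: k=2: 0+12084+8·106·38=44308; k=3: 2544+0+8·3·38=3456 → min 3456.
Top-level splits: k=1: (A₁..A₁)·(A₂..A₄) → 0+3456+7·8·38 = 5584; k=2: (A₁..A₂)·(A₃..A₄) → 5936+12084+7·106·38 = 46216; k=3: (A₁..A₃)·(A₄..A₄) → 2712+0+7·3·38 = 3510.
Best split is after A₃, i.e. k = 3.

3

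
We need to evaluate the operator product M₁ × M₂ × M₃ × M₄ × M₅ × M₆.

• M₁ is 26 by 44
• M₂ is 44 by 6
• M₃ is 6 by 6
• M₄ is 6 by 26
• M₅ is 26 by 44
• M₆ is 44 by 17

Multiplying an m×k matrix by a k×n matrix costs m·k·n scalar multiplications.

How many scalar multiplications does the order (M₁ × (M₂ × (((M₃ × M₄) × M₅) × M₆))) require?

36224

(M₃ × M₄): 6×6 by 6×26 → 6×26, cost 6·6·26 = 936
((M₃ × M₄) × M₅): 6×26 by 26×44 → 6×44, cost 6·26·44 = 6864; cumulative 7800
(((M₃ × M₄) × M₅) × M₆): 6×44 by 44×17 → 6×17, cost 6·44·17 = 4488; cumulative 12288
(M₂ × (((M₃ × M₄) × M₅) × M₆)): 44×6 by 6×17 → 44×17, cost 44·6·17 = 4488; cumulative 16776
(M₁ × (M₂ × (((M₃ × M₄) × M₅) × M₆))): 26×44 by 44×17 → 26×17, cost 26·44·17 = 19448; cumulative 36224
Total: 36224 scalar multiplications.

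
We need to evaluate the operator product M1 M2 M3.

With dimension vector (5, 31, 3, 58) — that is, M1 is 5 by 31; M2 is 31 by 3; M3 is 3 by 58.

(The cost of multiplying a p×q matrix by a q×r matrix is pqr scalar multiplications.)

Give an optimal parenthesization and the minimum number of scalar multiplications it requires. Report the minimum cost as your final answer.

1335

(M1 (M2 M3)): cost 14384.
((M1 M2) M3): cost 1335.
Optimal: ((M1 M2) M3) with cost 1335.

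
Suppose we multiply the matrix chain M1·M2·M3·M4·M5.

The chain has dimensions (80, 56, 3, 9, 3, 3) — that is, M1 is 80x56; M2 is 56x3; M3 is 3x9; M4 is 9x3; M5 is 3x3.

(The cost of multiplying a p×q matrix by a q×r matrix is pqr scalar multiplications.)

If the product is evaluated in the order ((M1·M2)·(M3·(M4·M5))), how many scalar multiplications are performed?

(M1·M2): 80×56 by 56×3 → 80×3, cost 80·56·3 = 13440
(M4·M5): 9×3 by 3×3 → 9×3, cost 9·3·3 = 81
(M3·(M4·M5)): 3×9 by 9×3 → 3×3, cost 3·9·3 = 81; cumulative 162
((M1·M2)·(M3·(M4·M5))): 80×3 by 3×3 → 80×3, cost 80·3·3 = 720; cumulative 14322
Total: 14322 scalar multiplications.

14322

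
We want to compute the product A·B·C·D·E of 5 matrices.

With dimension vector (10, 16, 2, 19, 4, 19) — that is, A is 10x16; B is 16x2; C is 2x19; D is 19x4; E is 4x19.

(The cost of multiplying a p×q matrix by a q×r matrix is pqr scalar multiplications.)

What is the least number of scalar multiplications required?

Adjacent pairs: AB = 10·16·2 = 320; BC = 16·2·19 = 608; CD = 2·19·4 = 152; DE = 19·4·19 = 1444.
Length 3: A..C: k=1: 0+608+10·16·19=3648; k=2: 320+0+10·2·19=700 → min 700 | B..D: k=2: 0+152+16·2·4=280; k=3: 608+0+16·19·4=1824 → min 280 | C..E: k=3: 0+1444+2·19·19=2166; k=4: 152+0+2·4·19=304 → min 304.
Length 4: A..D: k=1: 0+280+10·16·4=920; k=2: 320+152+10·2·4=552; k=3: 700+0+10·19·4=1460 → min 552 | B..E: k=2: 0+304+16·2·19=912; k=3: 608+1444+16·19·19=7828; k=4: 280+0+16·4·19=1496 → min 912.
Length 5: A..E: k=1: 0+912+10·16·19=3952; k=2: 320+304+10·2·19=1004; k=3: 700+1444+10·19·19=5754; k=4: 552+0+10·4·19=1312 → min 1004.
Optimal order: ((A·B)·((C·D)·E)) with cost 1004.

1004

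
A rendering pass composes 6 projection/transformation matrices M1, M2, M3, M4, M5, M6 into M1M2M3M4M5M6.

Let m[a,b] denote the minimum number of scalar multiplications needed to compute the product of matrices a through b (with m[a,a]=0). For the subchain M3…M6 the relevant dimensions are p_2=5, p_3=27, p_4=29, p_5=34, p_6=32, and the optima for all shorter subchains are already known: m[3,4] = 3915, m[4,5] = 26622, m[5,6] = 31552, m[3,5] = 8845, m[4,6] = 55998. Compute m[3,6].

14285

m[3,6] = min over k∈[3,5] of m[3,k]+m[k+1,6]+p_{2}·p_k·p_{6}.
k=3: 0 + 55998 + 5·27·32 = 60318; k=4: 3915 + 31552 + 5·29·32 = 40107; k=5: 8845 + 0 + 5·34·32 = 14285.
Minimum: 14285 at k=5.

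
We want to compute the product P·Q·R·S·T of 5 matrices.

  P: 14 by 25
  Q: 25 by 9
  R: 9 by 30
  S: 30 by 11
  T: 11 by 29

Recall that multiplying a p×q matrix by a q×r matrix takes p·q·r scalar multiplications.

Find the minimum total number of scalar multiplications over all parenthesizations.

Adjacent pairs: PQ = 14·25·9 = 3150; QR = 25·9·30 = 6750; RS = 9·30·11 = 2970; ST = 30·11·29 = 9570.
Length 3: P..R: k=1: 0+6750+14·25·30=17250; k=2: 3150+0+14·9·30=6930 → min 6930 | Q..S: k=2: 0+2970+25·9·11=5445; k=3: 6750+0+25·30·11=15000 → min 5445 | R..T: k=3: 0+9570+9·30·29=17400; k=4: 2970+0+9·11·29=5841 → min 5841.
Length 4: P..S: k=1: 0+5445+14·25·11=9295; k=2: 3150+2970+14·9·11=7506; k=3: 6930+0+14·30·11=11550 → min 7506 | Q..T: k=2: 0+5841+25·9·29=12366; k=3: 6750+9570+25·30·29=38070; k=4: 5445+0+25·11·29=13420 → min 12366.
Length 5: P..T: k=1: 0+12366+14·25·29=22516; k=2: 3150+5841+14·9·29=12645; k=3: 6930+9570+14·30·29=28680; k=4: 7506+0+14·11·29=11972 → min 11972.
Optimal order: (((P·Q)·(R·S))·T) with cost 11972.

11972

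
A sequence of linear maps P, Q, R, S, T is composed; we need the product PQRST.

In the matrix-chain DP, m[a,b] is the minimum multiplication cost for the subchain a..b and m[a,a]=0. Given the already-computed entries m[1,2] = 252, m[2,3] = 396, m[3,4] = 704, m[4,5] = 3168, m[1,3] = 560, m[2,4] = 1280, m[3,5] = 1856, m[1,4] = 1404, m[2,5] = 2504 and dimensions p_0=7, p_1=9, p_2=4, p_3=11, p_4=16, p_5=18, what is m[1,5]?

m[1,5] = min over k∈[1,4] of m[1,k]+m[k+1,5]+p_{0}·p_k·p_{5}.
k=1: 0 + 2504 + 7·9·18 = 3638; k=2: 252 + 1856 + 7·4·18 = 2612; k=3: 560 + 3168 + 7·11·18 = 5114; k=4: 1404 + 0 + 7·16·18 = 3420.
Minimum: 2612 at k=2.

2612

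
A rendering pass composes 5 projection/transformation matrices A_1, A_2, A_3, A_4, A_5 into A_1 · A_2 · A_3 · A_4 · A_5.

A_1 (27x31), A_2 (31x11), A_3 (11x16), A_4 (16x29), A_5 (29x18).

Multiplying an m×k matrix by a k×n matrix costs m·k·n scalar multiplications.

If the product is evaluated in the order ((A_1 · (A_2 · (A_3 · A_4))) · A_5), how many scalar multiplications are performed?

(A_3 · A_4): 11×16 by 16×29 → 11×29, cost 11·16·29 = 5104
(A_2 · (A_3 · A_4)): 31×11 by 11×29 → 31×29, cost 31·11·29 = 9889; cumulative 14993
(A_1 · (A_2 · (A_3 · A_4))): 27×31 by 31×29 → 27×29, cost 27·31·29 = 24273; cumulative 39266
((A_1 · (A_2 · (A_3 · A_4))) · A_5): 27×29 by 29×18 → 27×18, cost 27·29·18 = 14094; cumulative 53360
Total: 53360 scalar multiplications.

53360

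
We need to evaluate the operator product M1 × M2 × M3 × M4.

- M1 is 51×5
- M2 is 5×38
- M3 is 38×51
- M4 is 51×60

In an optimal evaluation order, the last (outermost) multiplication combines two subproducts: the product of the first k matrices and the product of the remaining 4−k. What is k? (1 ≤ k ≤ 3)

1

Adjacent pairs: M1M2 = 51·5·38 = 9690; M2M3 = 5·38·51 = 9690; M3M4 = 38·51·60 = 116280.
Length 3: M1..M3: k=1: 0+9690+51·5·51=22695; k=2: 9690+0+51·38·51=108528 → min 22695 | M2..M4: k=2: 0+116280+5·38·60=127680; k=3: 9690+0+5·51·60=24990 → min 24990.
Top-level splits: k=1: (M1..M1)·(M2..M4) → 0+24990+51·5·60 = 40290; k=2: (M1..M2)·(M3..M4) → 9690+116280+51·38·60 = 242250; k=3: (M1..M3)·(M4..M4) → 22695+0+51·51·60 = 178755.
Best split is after M1, i.e. k = 1.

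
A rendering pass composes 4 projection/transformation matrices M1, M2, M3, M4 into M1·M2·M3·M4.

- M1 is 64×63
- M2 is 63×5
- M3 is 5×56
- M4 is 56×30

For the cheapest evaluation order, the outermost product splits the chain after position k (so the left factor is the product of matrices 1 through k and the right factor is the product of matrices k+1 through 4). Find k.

2

Adjacent pairs: M1M2 = 64·63·5 = 20160; M2M3 = 63·5·56 = 17640; M3M4 = 5·56·30 = 8400.
Length 3: M1..M3: k=1: 0+17640+64·63·56=243432; k=2: 20160+0+64·5·56=38080 → min 38080 | M2..M4: k=2: 0+8400+63·5·30=17850; k=3: 17640+0+63·56·30=123480 → min 17850.
Top-level splits: k=1: (M1..M1)·(M2..M4) → 0+17850+64·63·30 = 138810; k=2: (M1..M2)·(M3..M4) → 20160+8400+64·5·30 = 38160; k=3: (M1..M3)·(M4..M4) → 38080+0+64·56·30 = 145600.
Best split is after M2, i.e. k = 2.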